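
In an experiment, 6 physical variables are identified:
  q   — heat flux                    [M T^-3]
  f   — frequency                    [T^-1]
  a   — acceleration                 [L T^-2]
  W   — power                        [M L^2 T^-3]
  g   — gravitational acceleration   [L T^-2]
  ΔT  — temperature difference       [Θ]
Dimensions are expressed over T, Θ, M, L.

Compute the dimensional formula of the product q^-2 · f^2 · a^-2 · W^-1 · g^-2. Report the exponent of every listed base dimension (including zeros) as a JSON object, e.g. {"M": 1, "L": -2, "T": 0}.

Write exponents as rows T,Θ,M,L / cols q,f,a,W,g,ΔT:
  T: [-3 -1 -2 -3 -2  0]
  Θ: [ 0  0  0  0  0  1]
  M: [ 1  0  0  1  0  0]
  L: [ 0  0  1  2  1  0]
  [T]: (-2)·-3+(2)·-1+(-2)·-2+(-1)·-3+(-2)·-2 = 15
  [Θ]: (-2)·0+(2)·0+(-2)·0+(-1)·0+(-2)·0 = 0
  [M]: (-2)·1+(2)·0+(-2)·0+(-1)·1+(-2)·0 = -3
  [L]: (-2)·0+(2)·0+(-2)·1+(-1)·2+(-2)·1 = -6
⇒ T^15 M^-3 L^-6

{"T": 15, "Θ": 0, "M": -3, "L": -6}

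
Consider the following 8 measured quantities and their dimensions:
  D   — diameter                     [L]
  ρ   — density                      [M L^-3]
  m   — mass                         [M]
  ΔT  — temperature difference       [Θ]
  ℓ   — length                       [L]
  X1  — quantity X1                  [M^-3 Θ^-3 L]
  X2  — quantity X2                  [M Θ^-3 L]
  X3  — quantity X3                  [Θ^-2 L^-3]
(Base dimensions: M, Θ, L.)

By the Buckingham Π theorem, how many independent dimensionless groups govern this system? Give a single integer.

5

Exponent matrix [M,Θ,L] × [D,ρ,m,ΔT,ℓ,X1,X2,X3]:
  M: [ 0  1  1  0  0 -3  1  0]
  Θ: [ 0  0  0  1  0 -3 -3 -2]
  L: [ 1 -3  0  0  1  1  1 -3]
RREF → pivots at {D,ρ,ΔT} ⇒ r = 3
8 vars − rank 3 = 5 Π groups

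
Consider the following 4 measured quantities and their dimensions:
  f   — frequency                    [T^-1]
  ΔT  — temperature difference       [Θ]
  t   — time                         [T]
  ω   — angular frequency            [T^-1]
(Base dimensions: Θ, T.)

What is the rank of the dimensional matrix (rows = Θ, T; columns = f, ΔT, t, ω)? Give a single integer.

2

Exponent matrix [Θ,T] × [f,ΔT,t,ω]:
  Θ: [ 0  1  0  0]
  T: [-1  0  1 -1]
Echelon form has 2 nonzero rows (pivots: f,ΔT)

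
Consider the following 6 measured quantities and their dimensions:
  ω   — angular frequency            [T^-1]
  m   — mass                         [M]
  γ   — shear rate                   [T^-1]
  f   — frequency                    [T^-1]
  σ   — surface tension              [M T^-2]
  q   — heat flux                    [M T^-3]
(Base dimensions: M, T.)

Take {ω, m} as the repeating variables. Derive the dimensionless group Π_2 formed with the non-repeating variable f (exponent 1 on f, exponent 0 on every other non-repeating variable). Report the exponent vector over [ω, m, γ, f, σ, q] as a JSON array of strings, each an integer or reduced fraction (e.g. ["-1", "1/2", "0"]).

Exponent matrix [M,T] × [ω,m,γ,f,σ,q]:
  M: [ 0  1  0  0  1  1]
  T: [-1  0 -1 -1 -2 -3]
Echelon form has 2 nonzero rows (pivots: ω,m)
Repeat: ω,m; free: γ,f,σ,q
RREF:
  r0: [   1    0    1    1    2    3]
  r1: [   0    1    0    0    1    1]
Fix exponent of f at 1, γ at 0, σ at 0, q at 0; solve each RREF row for its pivot's exponent:
  r0: exp(ω) + (1)·1 = 0 ⇒ exp(ω) = -1
  r1: exp(m) + (0)·1 = 0 ⇒ exp(m) = 0
Π_2 = ω^-1 · f

["-1", "0", "0", "1", "0", "0"]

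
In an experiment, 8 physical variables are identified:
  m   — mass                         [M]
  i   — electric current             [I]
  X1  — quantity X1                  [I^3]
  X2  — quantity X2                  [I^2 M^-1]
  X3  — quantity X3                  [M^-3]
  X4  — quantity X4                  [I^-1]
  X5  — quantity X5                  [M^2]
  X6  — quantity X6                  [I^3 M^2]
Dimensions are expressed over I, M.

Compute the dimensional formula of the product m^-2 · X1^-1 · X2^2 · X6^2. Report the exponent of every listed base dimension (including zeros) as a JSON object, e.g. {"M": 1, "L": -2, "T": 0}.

{"I": 7, "M": 0}

Exponent matrix [I,M] × [m,i,X1,X2,X3,X4,X5,X6]:
  I: [ 0  1  3  2  0 -1  0  3]
  M: [ 1  0  0 -1 -3  0  2  2]
  [I]: (-2)·0+(-1)·3+(2)·2+(2)·3 = 7
  [M]: (-2)·1+(-1)·0+(2)·-1+(2)·2 = 0
⇒ I^7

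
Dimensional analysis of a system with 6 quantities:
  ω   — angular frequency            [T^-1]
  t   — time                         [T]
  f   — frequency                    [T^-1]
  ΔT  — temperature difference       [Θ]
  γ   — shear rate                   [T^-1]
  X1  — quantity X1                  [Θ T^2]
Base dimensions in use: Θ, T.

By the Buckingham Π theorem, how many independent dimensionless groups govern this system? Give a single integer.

Write exponents as rows Θ,T / cols ω,t,f,ΔT,γ,X1:
  Θ: [ 0  0  0  1  0  1]
  T: [-1  1 -1  0 -1  2]
Echelon form has 2 nonzero rows (pivots: ω,ΔT)
n=6, r=2 ⇒ 4 dimensionless groups

4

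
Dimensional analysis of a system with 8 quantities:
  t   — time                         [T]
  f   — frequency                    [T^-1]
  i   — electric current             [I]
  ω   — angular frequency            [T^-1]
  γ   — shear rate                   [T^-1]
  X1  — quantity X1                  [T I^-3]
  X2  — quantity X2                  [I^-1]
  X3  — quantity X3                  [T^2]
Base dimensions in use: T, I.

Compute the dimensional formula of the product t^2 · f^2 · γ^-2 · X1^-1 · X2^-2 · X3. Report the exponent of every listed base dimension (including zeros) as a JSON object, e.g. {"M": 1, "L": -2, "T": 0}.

{"T": 3, "I": 5}

Write exponents as rows T,I / cols t,f,i,ω,γ,X1,X2,X3:
  T: [ 1 -1  0 -1 -1  1  0  2]
  I: [ 0  0  1  0  0 -3 -1  0]
  [T]: (2)·1+(2)·-1+(-2)·-1+(-1)·1+(-2)·0+(1)·2 = 3
  [I]: (2)·0+(2)·0+(-2)·0+(-1)·-3+(-2)·-1+(1)·0 = 5
⇒ T^3 I^5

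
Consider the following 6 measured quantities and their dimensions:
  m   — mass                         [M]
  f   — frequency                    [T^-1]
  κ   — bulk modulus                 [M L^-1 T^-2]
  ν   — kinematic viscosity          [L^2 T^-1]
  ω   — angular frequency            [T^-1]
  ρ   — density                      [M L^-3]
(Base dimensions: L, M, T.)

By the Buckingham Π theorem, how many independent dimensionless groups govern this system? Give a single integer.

Exponent matrix [L,M,T] × [m,f,κ,ν,ω,ρ]:
  L: [ 0  0 -1  2  0 -3]
  M: [ 1  0  1  0  0  1]
  T: [ 0 -1 -2 -1 -1  0]
RREF → pivots at {m,f,κ} ⇒ r = 3
n=6, r=3 ⇒ 3 dimensionless groups

3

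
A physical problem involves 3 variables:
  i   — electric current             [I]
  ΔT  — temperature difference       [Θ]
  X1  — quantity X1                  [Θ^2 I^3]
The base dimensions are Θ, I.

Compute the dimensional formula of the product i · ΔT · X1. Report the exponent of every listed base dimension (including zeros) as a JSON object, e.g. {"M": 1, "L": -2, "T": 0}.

{"Θ": 3, "I": 4}

Exponent matrix [Θ,I] × [i,ΔT,X1]:
  Θ: [ 0  1  2]
  I: [ 1  0  3]
  [Θ]: (1)·0+(1)·1+(1)·2 = 3
  [I]: (1)·1+(1)·0+(1)·3 = 4
⇒ Θ^3 I^4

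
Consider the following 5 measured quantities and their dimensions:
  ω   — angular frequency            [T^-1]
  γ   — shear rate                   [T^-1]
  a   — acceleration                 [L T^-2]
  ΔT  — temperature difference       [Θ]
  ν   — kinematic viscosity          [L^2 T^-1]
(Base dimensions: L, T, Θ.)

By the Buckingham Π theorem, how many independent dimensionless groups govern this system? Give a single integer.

Dimensional matrix (L×T×Θ by ω×γ×a×ΔT×ν):
  L: [ 0  0  1  0  2]
  T: [-1 -1 -2  0 -1]
  Θ: [ 0  0  0  1  0]
RREF → pivots at {ω,a,ΔT} ⇒ r = 3
5 vars − rank 3 = 2 Π groups

2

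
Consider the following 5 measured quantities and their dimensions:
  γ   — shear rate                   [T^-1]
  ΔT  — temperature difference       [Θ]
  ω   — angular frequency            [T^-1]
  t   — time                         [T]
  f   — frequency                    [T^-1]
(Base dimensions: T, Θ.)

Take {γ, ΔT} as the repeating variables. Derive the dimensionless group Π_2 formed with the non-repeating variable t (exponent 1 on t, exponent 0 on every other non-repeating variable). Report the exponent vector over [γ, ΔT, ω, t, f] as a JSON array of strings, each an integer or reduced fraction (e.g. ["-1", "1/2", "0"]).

Write exponents as rows T,Θ / cols γ,ΔT,ω,t,f:
  T: [-1  0 -1  1 -1]
  Θ: [ 0  1  0  0  0]
Echelon form has 2 nonzero rows (pivots: γ,ΔT)
Pivot set = {γ,ΔT}, free = {ω,t,f}
RREF:
  r0: [   1    0    1   -1    1]
  r1: [   0    1    0    0    0]
Fix exponent of t at 1, ω at 0, f at 0; solve each RREF row for its pivot's exponent:
  r0: exp(γ) + (-1)·1 = 0 ⇒ exp(γ) = 1
  r1: exp(ΔT) + (0)·1 = 0 ⇒ exp(ΔT) = 0
Π_2 = γ · t

["1", "0", "0", "1", "0"]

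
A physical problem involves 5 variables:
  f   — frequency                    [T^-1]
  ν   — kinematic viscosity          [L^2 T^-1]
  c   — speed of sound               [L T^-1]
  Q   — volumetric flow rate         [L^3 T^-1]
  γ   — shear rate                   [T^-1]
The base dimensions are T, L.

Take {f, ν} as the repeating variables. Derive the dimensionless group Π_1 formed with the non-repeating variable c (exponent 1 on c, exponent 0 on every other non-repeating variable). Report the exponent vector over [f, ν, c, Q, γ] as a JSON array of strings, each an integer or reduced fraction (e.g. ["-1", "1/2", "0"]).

Exponent matrix [T,L] × [f,ν,c,Q,γ]:
  T: [-1 -1 -1 -1 -1]
  L: [ 0  2  1  3  0]
Row reduction gives pivot columns f,ν; rank = 2
Repeat: f,ν; free: c,Q,γ
RREF:
  r0: [   1    0  1/2 -1/2    1]
  r1: [   0    1  1/2  3/2    0]
Fix exponent of c at 1, Q at 0, γ at 0; solve each RREF row for its pivot's exponent:
  r0: exp(f) + (1/2)·1 = 0 ⇒ exp(f) = -1/2
  r1: exp(ν) + (1/2)·1 = 0 ⇒ exp(ν) = -1/2
Π_1 = f^(-1/2) · ν^(-1/2) · c

["-1/2", "-1/2", "1", "0", "0"]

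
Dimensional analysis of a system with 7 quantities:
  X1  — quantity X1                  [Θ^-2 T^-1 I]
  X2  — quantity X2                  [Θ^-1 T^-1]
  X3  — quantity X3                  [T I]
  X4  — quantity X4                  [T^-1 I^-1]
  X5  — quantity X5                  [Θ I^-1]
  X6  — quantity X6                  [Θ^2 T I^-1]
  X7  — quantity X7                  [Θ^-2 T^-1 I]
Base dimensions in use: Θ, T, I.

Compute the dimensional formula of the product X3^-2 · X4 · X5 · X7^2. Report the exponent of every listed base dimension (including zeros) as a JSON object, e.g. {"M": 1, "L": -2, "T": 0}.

Write exponents as rows Θ,T,I / cols X1,X2,X3,X4,X5,X6,X7:
  Θ: [-2 -1  0  0  1  2 -2]
  T: [-1 -1  1 -1  0  1 -1]
  I: [ 1  0  1 -1 -1 -1  1]
  [Θ]: (-2)·0+(1)·0+(1)·1+(2)·-2 = -3
  [T]: (-2)·1+(1)·-1+(1)·0+(2)·-1 = -5
  [I]: (-2)·1+(1)·-1+(1)·-1+(2)·1 = -2
⇒ Θ^-3 T^-5 I^-2

{"Θ": -3, "T": -5, "I": -2}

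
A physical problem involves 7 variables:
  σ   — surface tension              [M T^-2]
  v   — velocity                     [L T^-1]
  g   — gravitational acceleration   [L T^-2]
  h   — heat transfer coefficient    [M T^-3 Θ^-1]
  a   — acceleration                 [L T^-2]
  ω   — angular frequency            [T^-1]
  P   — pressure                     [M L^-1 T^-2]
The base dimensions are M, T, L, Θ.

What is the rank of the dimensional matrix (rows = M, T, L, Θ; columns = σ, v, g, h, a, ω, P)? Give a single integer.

4

Exponent matrix [M,T,L,Θ] × [σ,v,g,h,a,ω,P]:
  M: [ 1  0  0  1  0  0  1]
  T: [-2 -1 -2 -3 -2 -1 -2]
  L: [ 0  1  1  0  1  0 -1]
  Θ: [ 0  0  0 -1  0  0  0]
Echelon form has 4 nonzero rows (pivots: σ,v,g,h)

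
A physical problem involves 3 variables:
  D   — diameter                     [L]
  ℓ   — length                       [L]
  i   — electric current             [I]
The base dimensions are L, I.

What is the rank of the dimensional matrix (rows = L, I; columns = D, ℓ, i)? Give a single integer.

Exponent matrix [L,I] × [D,ℓ,i]:
  L: [ 1  1  0]
  I: [ 0  0  1]
RREF → pivots at {D,i} ⇒ r = 2

2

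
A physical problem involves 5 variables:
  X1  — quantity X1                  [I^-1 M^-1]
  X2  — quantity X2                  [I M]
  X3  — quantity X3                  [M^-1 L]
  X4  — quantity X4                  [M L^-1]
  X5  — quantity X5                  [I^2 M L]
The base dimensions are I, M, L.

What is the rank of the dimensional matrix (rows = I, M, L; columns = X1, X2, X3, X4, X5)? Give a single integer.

2

Write exponents as rows I,M,L / cols X1,X2,X3,X4,X5:
  I: [-1  1  0  0  2]
  M: [-1  1 -1  1  1]
  L: [ 0  0  1 -1  1]
Echelon form has 2 nonzero rows (pivots: X1,X3)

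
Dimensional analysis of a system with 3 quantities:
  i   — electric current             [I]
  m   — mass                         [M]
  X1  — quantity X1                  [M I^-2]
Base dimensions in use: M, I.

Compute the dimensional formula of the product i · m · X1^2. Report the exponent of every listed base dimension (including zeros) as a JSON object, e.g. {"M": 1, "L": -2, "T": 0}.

Exponent matrix [M,I] × [i,m,X1]:
  M: [ 0  1  1]
  I: [ 1  0 -2]
  [M]: (1)·0+(1)·1+(2)·1 = 3
  [I]: (1)·1+(1)·0+(2)·-2 = -3
⇒ M^3 I^-3

{"M": 3, "I": -3}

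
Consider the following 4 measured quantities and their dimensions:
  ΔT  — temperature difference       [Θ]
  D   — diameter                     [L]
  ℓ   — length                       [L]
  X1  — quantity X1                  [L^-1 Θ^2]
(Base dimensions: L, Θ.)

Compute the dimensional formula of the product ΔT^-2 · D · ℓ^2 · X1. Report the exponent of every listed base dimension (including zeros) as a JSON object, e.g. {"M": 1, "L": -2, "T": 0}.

{"L": 2, "Θ": 0}

Exponent matrix [L,Θ] × [ΔT,D,ℓ,X1]:
  L: [ 0  1  1 -1]
  Θ: [ 1  0  0  2]
  [L]: (-2)·0+(1)·1+(2)·1+(1)·-1 = 2
  [Θ]: (-2)·1+(1)·0+(2)·0+(1)·2 = 0
⇒ L^2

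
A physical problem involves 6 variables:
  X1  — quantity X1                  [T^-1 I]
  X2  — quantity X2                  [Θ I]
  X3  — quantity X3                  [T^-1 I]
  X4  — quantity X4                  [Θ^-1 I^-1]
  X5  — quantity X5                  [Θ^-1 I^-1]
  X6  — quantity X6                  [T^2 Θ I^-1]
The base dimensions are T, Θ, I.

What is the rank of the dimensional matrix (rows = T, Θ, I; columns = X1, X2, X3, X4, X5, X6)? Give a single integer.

2

Write exponents as rows T,Θ,I / cols X1,X2,X3,X4,X5,X6:
  T: [-1  0 -1  0  0  2]
  Θ: [ 0  1  0 -1 -1  1]
  I: [ 1  1  1 -1 -1 -1]
Echelon form has 2 nonzero rows (pivots: X1,X2)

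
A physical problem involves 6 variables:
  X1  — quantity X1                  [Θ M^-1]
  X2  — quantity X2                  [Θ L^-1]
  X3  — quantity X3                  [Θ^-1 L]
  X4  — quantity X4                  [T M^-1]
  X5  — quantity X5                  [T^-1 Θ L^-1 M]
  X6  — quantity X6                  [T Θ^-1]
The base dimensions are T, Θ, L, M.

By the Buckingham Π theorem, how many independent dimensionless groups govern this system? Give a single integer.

3

Dimensional matrix (T×Θ×L×M by X1×X2×X3×X4×X5×X6):
  T: [ 0  0  0  1 -1  1]
  Θ: [ 1  1 -1  0  1 -1]
  L: [ 0 -1  1  0 -1  0]
  M: [-1  0  0 -1  1  0]
Echelon form has 3 nonzero rows (pivots: X1,X2,X4)
Π count = n − r = 6 − 3 = 3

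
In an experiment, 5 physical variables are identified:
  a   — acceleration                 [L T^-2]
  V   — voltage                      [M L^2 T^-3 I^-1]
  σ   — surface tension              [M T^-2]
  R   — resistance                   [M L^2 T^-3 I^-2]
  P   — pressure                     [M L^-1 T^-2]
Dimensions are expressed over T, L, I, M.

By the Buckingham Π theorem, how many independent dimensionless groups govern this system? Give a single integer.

Dimensional matrix (T×L×I×M by a×V×σ×R×P):
  T: [-2 -3 -2 -3 -2]
  L: [ 1  2  0  2 -1]
  I: [ 0 -1  0 -2  0]
  M: [ 0  1  1  1  1]
Row reduction gives pivot columns a,V,σ,R; rank = 4
n=5, r=4 ⇒ 1 dimensionless group

1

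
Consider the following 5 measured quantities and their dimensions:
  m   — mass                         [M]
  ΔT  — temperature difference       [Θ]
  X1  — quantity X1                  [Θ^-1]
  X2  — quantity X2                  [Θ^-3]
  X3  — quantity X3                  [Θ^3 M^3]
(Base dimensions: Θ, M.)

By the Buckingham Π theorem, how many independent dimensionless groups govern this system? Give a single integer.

Write exponents as rows Θ,M / cols m,ΔT,X1,X2,X3:
  Θ: [ 0  1 -1 -3  3]
  M: [ 1  0  0  0  3]
RREF → pivots at {m,ΔT} ⇒ r = 2
Π count = n − r = 5 − 2 = 3

3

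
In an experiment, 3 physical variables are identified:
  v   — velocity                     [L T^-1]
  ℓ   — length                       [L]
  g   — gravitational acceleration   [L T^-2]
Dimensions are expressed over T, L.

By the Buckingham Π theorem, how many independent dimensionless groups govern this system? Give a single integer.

1

Dimensional matrix (T×L by v×ℓ×g):
  T: [-1  0 -2]
  L: [ 1  1  1]
Echelon form has 2 nonzero rows (pivots: v,ℓ)
3 vars − rank 2 = 1 Π group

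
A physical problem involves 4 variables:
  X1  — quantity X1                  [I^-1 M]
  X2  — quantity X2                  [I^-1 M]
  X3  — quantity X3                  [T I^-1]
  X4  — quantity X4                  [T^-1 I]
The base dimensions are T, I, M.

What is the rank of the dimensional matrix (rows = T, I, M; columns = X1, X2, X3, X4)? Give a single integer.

Write exponents as rows T,I,M / cols X1,X2,X3,X4:
  T: [ 0  0  1 -1]
  I: [-1 -1 -1  1]
  M: [ 1  1  0  0]
RREF → pivots at {X1,X3} ⇒ r = 2

2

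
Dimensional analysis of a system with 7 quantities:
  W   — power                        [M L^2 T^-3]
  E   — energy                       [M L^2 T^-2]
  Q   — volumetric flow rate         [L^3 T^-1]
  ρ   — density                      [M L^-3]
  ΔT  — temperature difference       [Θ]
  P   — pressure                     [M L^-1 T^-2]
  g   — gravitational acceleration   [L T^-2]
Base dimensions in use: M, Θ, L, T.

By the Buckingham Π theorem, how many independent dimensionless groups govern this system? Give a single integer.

3

Exponent matrix [M,Θ,L,T] × [W,E,Q,ρ,ΔT,P,g]:
  M: [ 1  1  0  1  0  1  0]
  Θ: [ 0  0  0  0  1  0  0]
  L: [ 2  2  3 -3  0 -1  1]
  T: [-3 -2 -1  0  0 -2 -2]
Echelon form has 4 nonzero rows (pivots: W,E,Q,ΔT)
Π count = n − r = 7 − 4 = 3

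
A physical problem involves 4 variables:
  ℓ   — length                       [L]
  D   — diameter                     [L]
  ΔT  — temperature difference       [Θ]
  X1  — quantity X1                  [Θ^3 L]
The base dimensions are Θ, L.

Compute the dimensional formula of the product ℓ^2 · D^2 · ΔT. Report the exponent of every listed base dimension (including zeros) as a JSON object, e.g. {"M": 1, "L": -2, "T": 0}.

{"Θ": 1, "L": 4}

Exponent matrix [Θ,L] × [ℓ,D,ΔT,X1]:
  Θ: [ 0  0  1  3]
  L: [ 1  1  0  1]
  [Θ]: (2)·0+(2)·0+(1)·1 = 1
  [L]: (2)·1+(2)·1+(1)·0 = 4
⇒ Θ L^4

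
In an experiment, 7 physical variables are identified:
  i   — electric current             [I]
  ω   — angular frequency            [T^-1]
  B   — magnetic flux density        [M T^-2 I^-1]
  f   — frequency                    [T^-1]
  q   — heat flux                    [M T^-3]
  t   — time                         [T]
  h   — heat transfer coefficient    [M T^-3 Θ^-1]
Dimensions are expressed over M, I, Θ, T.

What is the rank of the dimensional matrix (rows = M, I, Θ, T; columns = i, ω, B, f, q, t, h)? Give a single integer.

4

Write exponents as rows M,I,Θ,T / cols i,ω,B,f,q,t,h:
  M: [ 0  0  1  0  1  0  1]
  I: [ 1  0 -1  0  0  0  0]
  Θ: [ 0  0  0  0  0  0 -1]
  T: [ 0 -1 -2 -1 -3  1 -3]
Echelon form has 4 nonzero rows (pivots: i,ω,B,h)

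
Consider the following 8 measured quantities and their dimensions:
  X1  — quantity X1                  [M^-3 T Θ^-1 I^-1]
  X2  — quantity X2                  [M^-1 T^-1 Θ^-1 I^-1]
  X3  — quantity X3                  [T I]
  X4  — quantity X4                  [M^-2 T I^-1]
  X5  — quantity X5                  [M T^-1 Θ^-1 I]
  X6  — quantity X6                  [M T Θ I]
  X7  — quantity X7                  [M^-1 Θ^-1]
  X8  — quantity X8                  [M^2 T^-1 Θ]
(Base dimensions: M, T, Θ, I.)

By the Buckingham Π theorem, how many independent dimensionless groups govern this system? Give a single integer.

5

Dimensional matrix (M×T×Θ×I by X1×X2×X3×X4×X5×X6×X7×X8):
  M: [-3 -1  0 -2  1  1 -1  2]
  T: [ 1 -1  1  1 -1  1  0 -1]
  Θ: [-1 -1  0  0 -1  1 -1  1]
  I: [-1 -1  1 -1  1  1  0  0]
Echelon form has 3 nonzero rows (pivots: X1,X2,X3)
Π count = n − r = 8 − 3 = 5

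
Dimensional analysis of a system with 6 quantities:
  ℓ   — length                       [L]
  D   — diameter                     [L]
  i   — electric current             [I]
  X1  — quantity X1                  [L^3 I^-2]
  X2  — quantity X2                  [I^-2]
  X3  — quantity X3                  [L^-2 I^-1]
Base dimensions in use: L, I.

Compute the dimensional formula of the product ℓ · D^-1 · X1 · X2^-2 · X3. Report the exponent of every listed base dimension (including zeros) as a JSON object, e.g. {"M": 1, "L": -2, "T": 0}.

Dimensional matrix (L×I by ℓ×D×i×X1×X2×X3):
  L: [ 1  1  0  3  0 -2]
  I: [ 0  0  1 -2 -2 -1]
  [L]: (1)·1+(-1)·1+(1)·3+(-2)·0+(1)·-2 = 1
  [I]: (1)·0+(-1)·0+(1)·-2+(-2)·-2+(1)·-1 = 1
⇒ L I

{"L": 1, "I": 1}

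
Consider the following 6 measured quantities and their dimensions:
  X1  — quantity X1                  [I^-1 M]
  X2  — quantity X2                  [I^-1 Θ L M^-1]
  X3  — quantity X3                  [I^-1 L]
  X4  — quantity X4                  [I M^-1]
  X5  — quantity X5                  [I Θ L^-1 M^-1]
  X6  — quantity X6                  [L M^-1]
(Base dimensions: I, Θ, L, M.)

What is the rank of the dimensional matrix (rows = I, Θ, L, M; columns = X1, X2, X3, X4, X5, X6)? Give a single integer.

Exponent matrix [I,Θ,L,M] × [X1,X2,X3,X4,X5,X6]:
  I: [-1 -1 -1  1  1  0]
  Θ: [ 0  1  0  0  1  0]
  L: [ 0  1  1  0 -1  1]
  M: [ 1 -1  0 -1 -1 -1]
Echelon form has 3 nonzero rows (pivots: X1,X2,X3)

3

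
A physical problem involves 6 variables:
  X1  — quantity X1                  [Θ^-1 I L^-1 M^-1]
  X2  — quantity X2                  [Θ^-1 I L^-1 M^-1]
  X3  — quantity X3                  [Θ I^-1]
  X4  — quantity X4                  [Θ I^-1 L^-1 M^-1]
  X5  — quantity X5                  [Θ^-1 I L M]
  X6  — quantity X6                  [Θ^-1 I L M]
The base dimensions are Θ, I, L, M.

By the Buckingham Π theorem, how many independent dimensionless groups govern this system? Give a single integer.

Dimensional matrix (Θ×I×L×M by X1×X2×X3×X4×X5×X6):
  Θ: [-1 -1  1  1 -1 -1]
  I: [ 1  1 -1 -1  1  1]
  L: [-1 -1  0 -1  1  1]
  M: [-1 -1  0 -1  1  1]
RREF → pivots at {X1,X3} ⇒ r = 2
6 vars − rank 2 = 4 Π groups

4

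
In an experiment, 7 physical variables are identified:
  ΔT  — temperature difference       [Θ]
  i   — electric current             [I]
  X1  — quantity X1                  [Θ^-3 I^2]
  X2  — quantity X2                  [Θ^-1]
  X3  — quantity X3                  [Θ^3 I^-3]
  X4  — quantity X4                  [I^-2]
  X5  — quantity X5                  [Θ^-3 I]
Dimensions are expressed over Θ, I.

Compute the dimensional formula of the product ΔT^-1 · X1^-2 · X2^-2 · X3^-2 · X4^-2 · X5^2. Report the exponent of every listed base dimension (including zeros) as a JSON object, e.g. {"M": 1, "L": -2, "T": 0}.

Dimensional matrix (Θ×I by ΔT×i×X1×X2×X3×X4×X5):
  Θ: [ 1  0 -3 -1  3  0 -3]
  I: [ 0  1  2  0 -3 -2  1]
  [Θ]: (-1)·1+(-2)·-3+(-2)·-1+(-2)·3+(-2)·0+(2)·-3 = -5
  [I]: (-1)·0+(-2)·2+(-2)·0+(-2)·-3+(-2)·-2+(2)·1 = 8
⇒ Θ^-5 I^8

{"Θ": -5, "I": 8}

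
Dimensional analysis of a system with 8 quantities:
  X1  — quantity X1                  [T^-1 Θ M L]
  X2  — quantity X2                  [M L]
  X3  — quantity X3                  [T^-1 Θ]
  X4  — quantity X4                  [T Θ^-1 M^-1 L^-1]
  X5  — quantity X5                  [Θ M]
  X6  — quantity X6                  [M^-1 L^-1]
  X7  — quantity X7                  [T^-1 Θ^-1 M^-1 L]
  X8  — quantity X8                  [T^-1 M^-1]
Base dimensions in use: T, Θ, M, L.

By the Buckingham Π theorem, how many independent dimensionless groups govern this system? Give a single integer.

5

Dimensional matrix (T×Θ×M×L by X1×X2×X3×X4×X5×X6×X7×X8):
  T: [-1  0 -1  1  0  0 -1 -1]
  Θ: [ 1  0  1 -1  1  0 -1  0]
  M: [ 1  1  0 -1  1 -1 -1 -1]
  L: [ 1  1  0 -1  0 -1  1  0]
RREF → pivots at {X1,X2,X5} ⇒ r = 3
Π count = n − r = 8 − 3 = 5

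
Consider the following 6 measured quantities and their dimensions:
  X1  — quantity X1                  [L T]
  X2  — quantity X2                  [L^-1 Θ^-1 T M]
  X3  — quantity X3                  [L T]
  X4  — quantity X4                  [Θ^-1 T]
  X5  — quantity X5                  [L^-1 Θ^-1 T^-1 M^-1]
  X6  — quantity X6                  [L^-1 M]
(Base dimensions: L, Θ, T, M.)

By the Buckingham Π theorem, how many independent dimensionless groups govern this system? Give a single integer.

3

Exponent matrix [L,Θ,T,M] × [X1,X2,X3,X4,X5,X6]:
  L: [ 1 -1  1  0 -1 -1]
  Θ: [ 0 -1  0 -1 -1  0]
  T: [ 1  1  1  1 -1  0]
  M: [ 0  1  0  0 -1  1]
RREF → pivots at {X1,X2,X4} ⇒ r = 3
n=6, r=3 ⇒ 3 dimensionless groups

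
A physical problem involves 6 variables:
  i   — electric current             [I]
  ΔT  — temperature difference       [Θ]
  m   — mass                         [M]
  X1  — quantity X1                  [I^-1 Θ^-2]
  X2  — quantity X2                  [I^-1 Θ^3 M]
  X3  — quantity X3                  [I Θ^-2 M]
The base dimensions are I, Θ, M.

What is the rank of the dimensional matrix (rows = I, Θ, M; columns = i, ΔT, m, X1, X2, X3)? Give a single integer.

Write exponents as rows I,Θ,M / cols i,ΔT,m,X1,X2,X3:
  I: [ 1  0  0 -1 -1  1]
  Θ: [ 0  1  0 -2  3 -2]
  M: [ 0  0  1  0  1  1]
RREF → pivots at {i,ΔT,m} ⇒ r = 3

3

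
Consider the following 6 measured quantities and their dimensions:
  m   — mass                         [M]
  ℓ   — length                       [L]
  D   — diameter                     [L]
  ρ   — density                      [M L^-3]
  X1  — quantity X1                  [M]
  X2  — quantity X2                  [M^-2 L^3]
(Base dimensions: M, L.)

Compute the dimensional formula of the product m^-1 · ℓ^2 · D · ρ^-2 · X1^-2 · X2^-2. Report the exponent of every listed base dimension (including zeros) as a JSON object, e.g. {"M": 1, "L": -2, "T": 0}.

{"M": -1, "L": 3}

Exponent matrix [M,L] × [m,ℓ,D,ρ,X1,X2]:
  M: [ 1  0  0  1  1 -2]
  L: [ 0  1  1 -3  0  3]
  [M]: (-1)·1+(2)·0+(1)·0+(-2)·1+(-2)·1+(-2)·-2 = -1
  [L]: (-1)·0+(2)·1+(1)·1+(-2)·-3+(-2)·0+(-2)·3 = 3
⇒ M^-1 L^3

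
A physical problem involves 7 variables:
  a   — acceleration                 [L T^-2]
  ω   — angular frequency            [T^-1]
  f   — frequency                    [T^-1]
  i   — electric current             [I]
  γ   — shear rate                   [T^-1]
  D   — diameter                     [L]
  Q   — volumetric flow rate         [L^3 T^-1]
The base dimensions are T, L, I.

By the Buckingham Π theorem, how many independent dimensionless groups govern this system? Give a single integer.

4

Exponent matrix [T,L,I] × [a,ω,f,i,γ,D,Q]:
  T: [-2 -1 -1  0 -1  0 -1]
  L: [ 1  0  0  0  0  1  3]
  I: [ 0  0  0  1  0  0  0]
Row reduction gives pivot columns a,ω,i; rank = 3
7 vars − rank 3 = 4 Π groups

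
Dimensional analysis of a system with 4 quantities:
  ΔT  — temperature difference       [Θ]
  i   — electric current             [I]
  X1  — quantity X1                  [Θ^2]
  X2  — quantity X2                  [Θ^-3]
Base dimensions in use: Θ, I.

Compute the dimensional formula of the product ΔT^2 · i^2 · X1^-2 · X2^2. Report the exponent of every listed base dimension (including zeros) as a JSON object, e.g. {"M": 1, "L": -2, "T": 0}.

{"Θ": -8, "I": 2}

Dimensional matrix (Θ×I by ΔT×i×X1×X2):
  Θ: [ 1  0  2 -3]
  I: [ 0  1  0  0]
  [Θ]: (2)·1+(2)·0+(-2)·2+(2)·-3 = -8
  [I]: (2)·0+(2)·1+(-2)·0+(2)·0 = 2
⇒ Θ^-8 I^2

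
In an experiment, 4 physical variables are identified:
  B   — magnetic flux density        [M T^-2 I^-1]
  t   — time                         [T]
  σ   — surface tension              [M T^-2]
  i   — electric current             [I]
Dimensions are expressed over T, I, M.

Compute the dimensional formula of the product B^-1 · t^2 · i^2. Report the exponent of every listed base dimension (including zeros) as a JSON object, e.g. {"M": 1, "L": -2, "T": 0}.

Exponent matrix [T,I,M] × [B,t,σ,i]:
  T: [-2  1 -2  0]
  I: [-1  0  0  1]
  M: [ 1  0  1  0]
  [T]: (-1)·-2+(2)·1+(2)·0 = 4
  [I]: (-1)·-1+(2)·0+(2)·1 = 3
  [M]: (-1)·1+(2)·0+(2)·0 = -1
⇒ T^4 I^3 M^-1

{"T": 4, "I": 3, "M": -1}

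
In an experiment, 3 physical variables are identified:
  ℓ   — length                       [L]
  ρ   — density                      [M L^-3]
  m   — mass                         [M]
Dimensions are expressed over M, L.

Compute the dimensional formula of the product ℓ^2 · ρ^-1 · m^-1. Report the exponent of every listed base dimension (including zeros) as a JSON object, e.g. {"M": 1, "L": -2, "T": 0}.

Dimensional matrix (M×L by ℓ×ρ×m):
  M: [ 0  1  1]
  L: [ 1 -3  0]
  [M]: (2)·0+(-1)·1+(-1)·1 = -2
  [L]: (2)·1+(-1)·-3+(-1)·0 = 5
⇒ M^-2 L^5

{"M": -2, "L": 5}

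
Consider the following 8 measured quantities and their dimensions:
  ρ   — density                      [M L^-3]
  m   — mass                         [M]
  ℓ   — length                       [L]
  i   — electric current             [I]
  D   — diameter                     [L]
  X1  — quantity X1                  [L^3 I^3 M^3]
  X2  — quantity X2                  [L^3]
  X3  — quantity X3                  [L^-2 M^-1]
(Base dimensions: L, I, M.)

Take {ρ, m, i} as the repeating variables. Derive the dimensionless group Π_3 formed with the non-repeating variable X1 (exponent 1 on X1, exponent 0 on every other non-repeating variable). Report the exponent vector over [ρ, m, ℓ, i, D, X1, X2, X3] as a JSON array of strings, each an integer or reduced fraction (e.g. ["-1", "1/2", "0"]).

["1", "-4", "0", "-3", "0", "1", "0", "0"]

Write exponents as rows L,I,M / cols ρ,m,ℓ,i,D,X1,X2,X3:
  L: [-3  0  1  0  1  3  3 -2]
  I: [ 0  0  0  1  0  3  0  0]
  M: [ 1  1  0  0  0  3  0 -1]
Row reduction gives pivot columns ρ,m,i; rank = 3
Pivot set = {ρ,m,i}, free = {ℓ,D,X1,X2,X3}
RREF:
  r0: [   1    0 -1/3    0 -1/3   -1   -1  2/3]
  r1: [   0    1  1/3    0  1/3    4    1 -5/3]
  r2: [   0    0    0    1    0    3    0    0]
Fix exponent of X1 at 1, ℓ at 0, D at 0, X2 at 0, X3 at 0; solve each RREF row for its pivot's exponent:
  r0: exp(ρ) + (-1)·1 = 0 ⇒ exp(ρ) = 1
  r1: exp(m) + (4)·1 = 0 ⇒ exp(m) = -4
  r2: exp(i) + (3)·1 = 0 ⇒ exp(i) = -3
Π_3 = ρ · m^-4 · i^-3 · X1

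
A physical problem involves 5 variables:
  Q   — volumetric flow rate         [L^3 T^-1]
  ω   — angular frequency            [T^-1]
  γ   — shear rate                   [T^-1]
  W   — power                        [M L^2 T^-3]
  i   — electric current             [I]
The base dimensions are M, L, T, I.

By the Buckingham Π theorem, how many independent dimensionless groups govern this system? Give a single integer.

Exponent matrix [M,L,T,I] × [Q,ω,γ,W,i]:
  M: [ 0  0  0  1  0]
  L: [ 3  0  0  2  0]
  T: [-1 -1 -1 -3  0]
  I: [ 0  0  0  0  1]
RREF → pivots at {Q,ω,W,i} ⇒ r = 4
5 vars − rank 4 = 1 Π group

1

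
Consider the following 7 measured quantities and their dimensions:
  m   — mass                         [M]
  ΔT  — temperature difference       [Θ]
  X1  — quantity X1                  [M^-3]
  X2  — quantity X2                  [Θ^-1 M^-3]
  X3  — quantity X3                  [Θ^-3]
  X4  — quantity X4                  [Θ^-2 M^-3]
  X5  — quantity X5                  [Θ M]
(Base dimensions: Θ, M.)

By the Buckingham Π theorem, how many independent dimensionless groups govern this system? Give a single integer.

5

Write exponents as rows Θ,M / cols m,ΔT,X1,X2,X3,X4,X5:
  Θ: [ 0  1  0 -1 -3 -2  1]
  M: [ 1  0 -3 -3  0 -3  1]
RREF → pivots at {m,ΔT} ⇒ r = 2
Π count = n − r = 7 − 2 = 5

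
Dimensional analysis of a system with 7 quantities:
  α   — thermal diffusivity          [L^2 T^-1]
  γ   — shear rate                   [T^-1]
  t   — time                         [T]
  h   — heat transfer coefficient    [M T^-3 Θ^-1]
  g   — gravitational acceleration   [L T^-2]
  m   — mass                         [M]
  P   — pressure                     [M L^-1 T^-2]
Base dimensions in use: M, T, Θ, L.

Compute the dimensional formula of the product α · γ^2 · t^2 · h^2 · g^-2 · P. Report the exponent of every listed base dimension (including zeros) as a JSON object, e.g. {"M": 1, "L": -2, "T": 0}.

Exponent matrix [M,T,Θ,L] × [α,γ,t,h,g,m,P]:
  M: [ 0  0  0  1  0  1  1]
  T: [-1 -1  1 -3 -2  0 -2]
  Θ: [ 0  0  0 -1  0  0  0]
  L: [ 2  0  0  0  1  0 -1]
  [M]: (1)·0+(2)·0+(2)·0+(2)·1+(-2)·0+(1)·1 = 3
  [T]: (1)·-1+(2)·-1+(2)·1+(2)·-3+(-2)·-2+(1)·-2 = -5
  [Θ]: (1)·0+(2)·0+(2)·0+(2)·-1+(-2)·0+(1)·0 = -2
  [L]: (1)·2+(2)·0+(2)·0+(2)·0+(-2)·1+(1)·-1 = -1
⇒ M^3 T^-5 Θ^-2 L^-1

{"M": 3, "T": -5, "Θ": -2, "L": -1}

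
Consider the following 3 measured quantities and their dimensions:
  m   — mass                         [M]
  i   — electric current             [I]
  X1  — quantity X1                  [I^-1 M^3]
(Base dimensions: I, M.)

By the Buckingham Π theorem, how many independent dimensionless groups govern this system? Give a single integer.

Dimensional matrix (I×M by m×i×X1):
  I: [ 0  1 -1]
  M: [ 1  0  3]
Echelon form has 2 nonzero rows (pivots: m,i)
Π count = n − r = 3 − 2 = 1

1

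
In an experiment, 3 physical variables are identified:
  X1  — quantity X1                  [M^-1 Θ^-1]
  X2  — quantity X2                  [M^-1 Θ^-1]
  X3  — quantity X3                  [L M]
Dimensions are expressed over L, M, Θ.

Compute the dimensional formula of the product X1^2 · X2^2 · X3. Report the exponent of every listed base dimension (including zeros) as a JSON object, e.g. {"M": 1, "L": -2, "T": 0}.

{"L": 1, "M": -3, "Θ": -4}

Write exponents as rows L,M,Θ / cols X1,X2,X3:
  L: [ 0  0  1]
  M: [-1 -1  1]
  Θ: [-1 -1  0]
  [L]: (2)·0+(2)·0+(1)·1 = 1
  [M]: (2)·-1+(2)·-1+(1)·1 = -3
  [Θ]: (2)·-1+(2)·-1+(1)·0 = -4
⇒ L M^-3 Θ^-4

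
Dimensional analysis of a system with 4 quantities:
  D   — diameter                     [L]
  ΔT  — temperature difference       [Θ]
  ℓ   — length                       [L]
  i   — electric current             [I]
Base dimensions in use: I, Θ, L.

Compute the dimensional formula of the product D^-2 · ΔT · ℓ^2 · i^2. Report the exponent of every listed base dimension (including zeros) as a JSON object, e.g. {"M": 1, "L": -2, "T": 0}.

Write exponents as rows I,Θ,L / cols D,ΔT,ℓ,i:
  I: [ 0  0  0  1]
  Θ: [ 0  1  0  0]
  L: [ 1  0  1  0]
  [I]: (-2)·0+(1)·0+(2)·0+(2)·1 = 2
  [Θ]: (-2)·0+(1)·1+(2)·0+(2)·0 = 1
  [L]: (-2)·1+(1)·0+(2)·1+(2)·0 = 0
⇒ I^2 Θ

{"I": 2, "Θ": 1, "L": 0}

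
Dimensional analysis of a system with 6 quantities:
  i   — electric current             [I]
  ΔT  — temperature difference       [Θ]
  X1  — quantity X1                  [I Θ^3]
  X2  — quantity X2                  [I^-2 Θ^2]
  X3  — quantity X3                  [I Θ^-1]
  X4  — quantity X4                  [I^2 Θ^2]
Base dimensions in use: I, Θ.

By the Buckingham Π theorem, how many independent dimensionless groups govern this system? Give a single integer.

Dimensional matrix (I×Θ by i×ΔT×X1×X2×X3×X4):
  I: [ 1  0  1 -2  1  2]
  Θ: [ 0  1  3  2 -1  2]
Row reduction gives pivot columns i,ΔT; rank = 2
6 vars − rank 2 = 4 Π groups

4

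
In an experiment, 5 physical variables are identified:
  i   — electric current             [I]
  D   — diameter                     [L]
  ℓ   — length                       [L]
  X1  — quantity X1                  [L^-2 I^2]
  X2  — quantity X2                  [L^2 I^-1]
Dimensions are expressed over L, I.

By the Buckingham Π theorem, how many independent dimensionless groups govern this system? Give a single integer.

3

Exponent matrix [L,I] × [i,D,ℓ,X1,X2]:
  L: [ 0  1  1 -2  2]
  I: [ 1  0  0  2 -1]
Row reduction gives pivot columns i,D; rank = 2
Π count = n − r = 5 − 2 = 3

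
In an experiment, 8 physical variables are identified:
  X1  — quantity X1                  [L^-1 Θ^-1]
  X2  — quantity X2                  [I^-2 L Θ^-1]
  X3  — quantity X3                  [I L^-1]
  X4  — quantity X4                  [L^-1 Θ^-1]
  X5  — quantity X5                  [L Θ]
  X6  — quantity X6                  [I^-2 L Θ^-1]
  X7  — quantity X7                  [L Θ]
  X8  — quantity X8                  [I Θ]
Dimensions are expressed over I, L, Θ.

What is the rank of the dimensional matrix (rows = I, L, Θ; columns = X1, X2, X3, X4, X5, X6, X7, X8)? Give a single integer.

2

Exponent matrix [I,L,Θ] × [X1,X2,X3,X4,X5,X6,X7,X8]:
  I: [ 0 -2  1  0  0 -2  0  1]
  L: [-1  1 -1 -1  1  1  1  0]
  Θ: [-1 -1  0 -1  1 -1  1  1]
Echelon form has 2 nonzero rows (pivots: X1,X2)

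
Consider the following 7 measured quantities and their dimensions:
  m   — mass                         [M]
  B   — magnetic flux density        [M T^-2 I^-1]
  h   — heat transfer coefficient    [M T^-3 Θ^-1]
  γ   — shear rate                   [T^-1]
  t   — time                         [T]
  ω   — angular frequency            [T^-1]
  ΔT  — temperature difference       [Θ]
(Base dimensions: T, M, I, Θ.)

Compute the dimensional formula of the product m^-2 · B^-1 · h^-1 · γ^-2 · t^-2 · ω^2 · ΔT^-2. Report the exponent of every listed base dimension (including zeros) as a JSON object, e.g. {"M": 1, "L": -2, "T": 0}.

{"T": 3, "M": -4, "I": 1, "Θ": -1}

Dimensional matrix (T×M×I×Θ by m×B×h×γ×t×ω×ΔT):
  T: [ 0 -2 -3 -1  1 -1  0]
  M: [ 1  1  1  0  0  0  0]
  I: [ 0 -1  0  0  0  0  0]
  Θ: [ 0  0 -1  0  0  0  1]
  [T]: (-2)·0+(-1)·-2+(-1)·-3+(-2)·-1+(-2)·1+(2)·-1+(-2)·0 = 3
  [M]: (-2)·1+(-1)·1+(-1)·1+(-2)·0+(-2)·0+(2)·0+(-2)·0 = -4
  [I]: (-2)·0+(-1)·-1+(-1)·0+(-2)·0+(-2)·0+(2)·0+(-2)·0 = 1
  [Θ]: (-2)·0+(-1)·0+(-1)·-1+(-2)·0+(-2)·0+(2)·0+(-2)·1 = -1
⇒ T^3 M^-4 I Θ^-1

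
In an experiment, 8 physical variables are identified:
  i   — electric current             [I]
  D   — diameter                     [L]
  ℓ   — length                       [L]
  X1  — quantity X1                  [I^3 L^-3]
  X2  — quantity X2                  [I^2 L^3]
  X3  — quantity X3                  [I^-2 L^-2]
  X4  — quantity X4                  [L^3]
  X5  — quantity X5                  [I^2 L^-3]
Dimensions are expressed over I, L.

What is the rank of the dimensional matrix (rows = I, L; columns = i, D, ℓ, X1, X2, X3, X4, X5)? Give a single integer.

2

Exponent matrix [I,L] × [i,D,ℓ,X1,X2,X3,X4,X5]:
  I: [ 1  0  0  3  2 -2  0  2]
  L: [ 0  1  1 -3  3 -2  3 -3]
Row reduction gives pivot columns i,D; rank = 2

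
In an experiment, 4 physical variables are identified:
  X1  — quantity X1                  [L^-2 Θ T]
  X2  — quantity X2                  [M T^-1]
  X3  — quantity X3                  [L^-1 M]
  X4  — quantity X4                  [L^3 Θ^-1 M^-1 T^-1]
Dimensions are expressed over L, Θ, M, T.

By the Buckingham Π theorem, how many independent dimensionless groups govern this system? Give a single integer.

Write exponents as rows L,Θ,M,T / cols X1,X2,X3,X4:
  L: [-2  0 -1  3]
  Θ: [ 1  0  0 -1]
  M: [ 0  1  1 -1]
  T: [ 1 -1  0 -1]
Row reduction gives pivot columns X1,X2,X3; rank = 3
n=4, r=3 ⇒ 1 dimensionless group

1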